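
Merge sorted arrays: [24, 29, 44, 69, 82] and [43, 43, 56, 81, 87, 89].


Take 24 from A
Take 29 from A
Take 43 from B
Take 43 from B
Take 44 from A
Take 56 from B
Take 69 from A
Take 81 from B
Take 82 from A

Merged: [24, 29, 43, 43, 44, 56, 69, 81, 82, 87, 89]


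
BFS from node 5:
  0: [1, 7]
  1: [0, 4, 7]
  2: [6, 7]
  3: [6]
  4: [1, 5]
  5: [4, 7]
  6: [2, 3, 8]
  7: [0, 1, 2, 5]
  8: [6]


Visit 5, enqueue [4, 7]
Visit 4, enqueue [1]
Visit 7, enqueue [0, 2]
Visit 1, enqueue []
Visit 0, enqueue []
Visit 2, enqueue [6]
Visit 6, enqueue [3, 8]
Visit 3, enqueue []
Visit 8, enqueue []

BFS order: [5, 4, 7, 1, 0, 2, 6, 3, 8]


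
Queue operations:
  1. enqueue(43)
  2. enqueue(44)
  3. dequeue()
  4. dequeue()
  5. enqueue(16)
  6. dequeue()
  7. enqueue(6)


enqueue(43) -> [43]
enqueue(44) -> [43, 44]
dequeue()->43, [44]
dequeue()->44, []
enqueue(16) -> [16]
dequeue()->16, []
enqueue(6) -> [6]

Final queue: [6]


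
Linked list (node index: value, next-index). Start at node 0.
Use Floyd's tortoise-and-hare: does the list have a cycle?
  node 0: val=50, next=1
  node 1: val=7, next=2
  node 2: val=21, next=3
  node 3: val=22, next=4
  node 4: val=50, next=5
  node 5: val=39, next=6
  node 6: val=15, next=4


Floyd's tortoise (slow, +1) and hare (fast, +2):
  init: slow=0, fast=0
  step 1: slow=1, fast=2
  step 2: slow=2, fast=4
  step 3: slow=3, fast=6
  step 4: slow=4, fast=5
  step 5: slow=5, fast=4
  step 6: slow=6, fast=6
  slow == fast at node 6: cycle detected

Cycle: yes


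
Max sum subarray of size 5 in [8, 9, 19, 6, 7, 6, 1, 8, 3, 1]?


[0:5]: 49
[1:6]: 47
[2:7]: 39
[3:8]: 28
[4:9]: 25
[5:10]: 19

Max: 49 at [0:5]


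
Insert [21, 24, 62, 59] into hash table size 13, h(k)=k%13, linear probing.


Insert 21: h=8 -> slot 8
Insert 24: h=11 -> slot 11
Insert 62: h=10 -> slot 10
Insert 59: h=7 -> slot 7

Table: [None, None, None, None, None, None, None, 59, 21, None, 62, 24, None]


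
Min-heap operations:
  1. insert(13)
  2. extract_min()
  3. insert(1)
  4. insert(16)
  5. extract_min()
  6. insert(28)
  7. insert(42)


insert(13) -> [13]
extract_min()->13, []
insert(1) -> [1]
insert(16) -> [1, 16]
extract_min()->1, [16]
insert(28) -> [16, 28]
insert(42) -> [16, 28, 42]

Final heap: [16, 28, 42]


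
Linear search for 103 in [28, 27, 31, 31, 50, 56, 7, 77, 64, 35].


i=0: 28!=103
i=1: 27!=103
i=2: 31!=103
i=3: 31!=103
i=4: 50!=103
i=5: 56!=103
i=6: 7!=103
i=7: 77!=103
i=8: 64!=103
i=9: 35!=103

Not found, 10 comps


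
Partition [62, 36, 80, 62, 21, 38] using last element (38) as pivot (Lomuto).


Pivot: 38
  36 <= 38: swap -> [36, 62, 80, 62, 21, 38]
  21 <= 38: swap -> [36, 21, 80, 62, 62, 38]
Place pivot at 2: [36, 21, 38, 62, 62, 80]

Partitioned: [36, 21, 38, 62, 62, 80]


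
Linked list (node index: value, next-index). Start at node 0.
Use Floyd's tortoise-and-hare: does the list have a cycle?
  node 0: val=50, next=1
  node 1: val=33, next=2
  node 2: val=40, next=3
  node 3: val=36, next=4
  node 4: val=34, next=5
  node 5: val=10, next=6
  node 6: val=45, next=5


Floyd's tortoise (slow, +1) and hare (fast, +2):
  init: slow=0, fast=0
  step 1: slow=1, fast=2
  step 2: slow=2, fast=4
  step 3: slow=3, fast=6
  step 4: slow=4, fast=6
  step 5: slow=5, fast=6
  step 6: slow=6, fast=6
  slow == fast at node 6: cycle detected

Cycle: yes


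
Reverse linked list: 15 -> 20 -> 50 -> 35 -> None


Step 1: curr=15, set curr.next=prev(None) | reversed so far: 15
Step 2: curr=20, set curr.next=prev(15) | reversed so far: 20 -> 15
Step 3: curr=50, set curr.next=prev(20) | reversed so far: 50 -> 20 -> 15
Step 4: curr=35, set curr.next=prev(50) | reversed so far: 35 -> 50 -> 20 -> 15

35 -> 50 -> 20 -> 15 -> None


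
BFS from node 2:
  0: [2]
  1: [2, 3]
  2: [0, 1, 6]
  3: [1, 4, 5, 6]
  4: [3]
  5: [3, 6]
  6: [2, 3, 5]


Visit 2, enqueue [0, 1, 6]
Visit 0, enqueue []
Visit 1, enqueue [3]
Visit 6, enqueue [5]
Visit 3, enqueue [4]
Visit 5, enqueue []
Visit 4, enqueue []

BFS order: [2, 0, 1, 6, 3, 5, 4]


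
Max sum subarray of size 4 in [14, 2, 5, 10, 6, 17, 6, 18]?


[0:4]: 31
[1:5]: 23
[2:6]: 38
[3:7]: 39
[4:8]: 47

Max: 47 at [4:8]


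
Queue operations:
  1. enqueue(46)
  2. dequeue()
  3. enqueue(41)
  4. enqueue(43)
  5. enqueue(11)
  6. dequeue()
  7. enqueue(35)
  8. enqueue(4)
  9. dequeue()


enqueue(46) -> [46]
dequeue()->46, []
enqueue(41) -> [41]
enqueue(43) -> [41, 43]
enqueue(11) -> [41, 43, 11]
dequeue()->41, [43, 11]
enqueue(35) -> [43, 11, 35]
enqueue(4) -> [43, 11, 35, 4]
dequeue()->43, [11, 35, 4]

Final queue: [11, 35, 4]


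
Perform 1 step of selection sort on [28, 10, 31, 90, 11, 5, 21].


Initial: [28, 10, 31, 90, 11, 5, 21]
Step 1: min=5 at 5
  Swap: [5, 10, 31, 90, 11, 28, 21]

After 1 step: [5, 10, 31, 90, 11, 28, 21]


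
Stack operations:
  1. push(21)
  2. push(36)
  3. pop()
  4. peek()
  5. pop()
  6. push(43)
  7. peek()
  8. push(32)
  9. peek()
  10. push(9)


push(21) -> [21]
push(36) -> [21, 36]
pop()->36, [21]
peek()->21
pop()->21, []
push(43) -> [43]
peek()->43
push(32) -> [43, 32]
peek()->32
push(9) -> [43, 32, 9]

Final stack: [43, 32, 9]


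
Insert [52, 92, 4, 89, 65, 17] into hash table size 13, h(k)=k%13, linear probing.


Insert 52: h=0 -> slot 0
Insert 92: h=1 -> slot 1
Insert 4: h=4 -> slot 4
Insert 89: h=11 -> slot 11
Insert 65: h=0, 2 probes -> slot 2
Insert 17: h=4, 1 probes -> slot 5

Table: [52, 92, 65, None, 4, 17, None, None, None, None, None, 89, None]


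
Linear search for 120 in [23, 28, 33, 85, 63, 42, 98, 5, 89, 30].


i=0: 23!=120
i=1: 28!=120
i=2: 33!=120
i=3: 85!=120
i=4: 63!=120
i=5: 42!=120
i=6: 98!=120
i=7: 5!=120
i=8: 89!=120
i=9: 30!=120

Not found, 10 comps


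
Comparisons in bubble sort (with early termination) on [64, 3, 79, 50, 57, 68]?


Algorithm: bubble sort (with early termination)
Input: [64, 3, 79, 50, 57, 68]
Sorted: [3, 50, 57, 64, 68, 79]

12


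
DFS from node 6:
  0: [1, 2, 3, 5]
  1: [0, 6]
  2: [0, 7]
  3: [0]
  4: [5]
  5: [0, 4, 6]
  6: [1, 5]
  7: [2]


Visit 6, push [5, 1]
Visit 1, push [0]
Visit 0, push [5, 3, 2]
Visit 2, push [7]
Visit 7, push []
Visit 3, push []
Visit 5, push [4]
Visit 4, push []

DFS order: [6, 1, 0, 2, 7, 3, 5, 4]


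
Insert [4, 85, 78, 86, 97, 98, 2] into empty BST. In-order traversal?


Insert 4: root
Insert 85: R from 4
Insert 78: R from 4 -> L from 85
Insert 86: R from 4 -> R from 85
Insert 97: R from 4 -> R from 85 -> R from 86
Insert 98: R from 4 -> R from 85 -> R from 86 -> R from 97
Insert 2: L from 4

In-order: [2, 4, 78, 85, 86, 97, 98]


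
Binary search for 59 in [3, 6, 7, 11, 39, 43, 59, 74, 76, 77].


Step 1: lo=0, hi=9, mid=4, val=39
Step 2: lo=5, hi=9, mid=7, val=74
Step 3: lo=5, hi=6, mid=5, val=43
Step 4: lo=6, hi=6, mid=6, val=59

Found at index 6


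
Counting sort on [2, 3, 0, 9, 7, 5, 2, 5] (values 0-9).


Input: [2, 3, 0, 9, 7, 5, 2, 5]
Counts: [1, 0, 2, 1, 0, 2, 0, 1, 0, 1]

Sorted: [0, 2, 2, 3, 5, 5, 7, 9]


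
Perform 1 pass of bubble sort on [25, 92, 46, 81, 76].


Initial: [25, 92, 46, 81, 76]
Pass 1: [25, 46, 81, 76, 92] (3 swaps)

After 1 pass: [25, 46, 81, 76, 92]


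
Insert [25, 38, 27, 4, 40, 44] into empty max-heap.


Insert 25: [25]
Insert 38: [38, 25]
Insert 27: [38, 25, 27]
Insert 4: [38, 25, 27, 4]
Insert 40: [40, 38, 27, 4, 25]
Insert 44: [44, 38, 40, 4, 25, 27]

Final heap: [44, 38, 40, 4, 25, 27]


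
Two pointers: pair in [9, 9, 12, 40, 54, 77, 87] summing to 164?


lo=0(9)+hi=6(87)=96
lo=1(9)+hi=6(87)=96
lo=2(12)+hi=6(87)=99
lo=3(40)+hi=6(87)=127
lo=4(54)+hi=6(87)=141
lo=5(77)+hi=6(87)=164

Yes: 77+87=164


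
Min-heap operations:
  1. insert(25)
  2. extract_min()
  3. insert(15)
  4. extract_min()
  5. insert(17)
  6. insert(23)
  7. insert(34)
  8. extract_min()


insert(25) -> [25]
extract_min()->25, []
insert(15) -> [15]
extract_min()->15, []
insert(17) -> [17]
insert(23) -> [17, 23]
insert(34) -> [17, 23, 34]
extract_min()->17, [23, 34]

Final heap: [23, 34]


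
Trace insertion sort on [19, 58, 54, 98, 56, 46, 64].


Initial: [19, 58, 54, 98, 56, 46, 64]
Insert 58: [19, 58, 54, 98, 56, 46, 64]
Insert 54: [19, 54, 58, 98, 56, 46, 64]
Insert 98: [19, 54, 58, 98, 56, 46, 64]
Insert 56: [19, 54, 56, 58, 98, 46, 64]
Insert 46: [19, 46, 54, 56, 58, 98, 64]
Insert 64: [19, 46, 54, 56, 58, 64, 98]

Sorted: [19, 46, 54, 56, 58, 64, 98]


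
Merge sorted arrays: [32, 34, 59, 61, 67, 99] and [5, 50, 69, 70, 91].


Take 5 from B
Take 32 from A
Take 34 from A
Take 50 from B
Take 59 from A
Take 61 from A
Take 67 from A
Take 69 from B
Take 70 from B
Take 91 from B

Merged: [5, 32, 34, 50, 59, 61, 67, 69, 70, 91, 99]


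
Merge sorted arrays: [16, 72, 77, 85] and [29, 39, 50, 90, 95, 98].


Take 16 from A
Take 29 from B
Take 39 from B
Take 50 from B
Take 72 from A
Take 77 from A
Take 85 from A

Merged: [16, 29, 39, 50, 72, 77, 85, 90, 95, 98]


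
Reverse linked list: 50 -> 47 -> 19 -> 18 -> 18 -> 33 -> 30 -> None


Step 1: curr=50, set curr.next=prev(None) | reversed so far: 50
Step 2: curr=47, set curr.next=prev(50) | reversed so far: 47 -> 50
Step 3: curr=19, set curr.next=prev(47) | reversed so far: 19 -> 47 -> 50
Step 4: curr=18, set curr.next=prev(19) | reversed so far: 18 -> 19 -> 47 -> 50
Step 5: curr=18, set curr.next=prev(18) | reversed so far: 18 -> 18 -> 19 -> 47 -> 50
Step 6: curr=33, set curr.next=prev(18) | reversed so far: 33 -> 18 -> 18 -> 19 -> 47 -> 50
Step 7: curr=30, set curr.next=prev(33) | reversed so far: 30 -> 33 -> 18 -> 18 -> 19 -> 47 -> 50

30 -> 33 -> 18 -> 18 -> 19 -> 47 -> 50 -> None


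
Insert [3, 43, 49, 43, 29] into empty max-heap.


Insert 3: [3]
Insert 43: [43, 3]
Insert 49: [49, 3, 43]
Insert 43: [49, 43, 43, 3]
Insert 29: [49, 43, 43, 3, 29]

Final heap: [49, 43, 43, 3, 29]


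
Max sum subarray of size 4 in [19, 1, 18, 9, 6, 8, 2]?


[0:4]: 47
[1:5]: 34
[2:6]: 41
[3:7]: 25

Max: 47 at [0:4]


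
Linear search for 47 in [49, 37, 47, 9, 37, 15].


i=0: 49!=47
i=1: 37!=47
i=2: 47==47 found!

Found at 2, 3 comps


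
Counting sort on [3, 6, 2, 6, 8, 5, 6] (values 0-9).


Input: [3, 6, 2, 6, 8, 5, 6]
Counts: [0, 0, 1, 1, 0, 1, 3, 0, 1, 0]

Sorted: [2, 3, 5, 6, 6, 6, 8]


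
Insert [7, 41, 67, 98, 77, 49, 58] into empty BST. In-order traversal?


Insert 7: root
Insert 41: R from 7
Insert 67: R from 7 -> R from 41
Insert 98: R from 7 -> R from 41 -> R from 67
Insert 77: R from 7 -> R from 41 -> R from 67 -> L from 98
Insert 49: R from 7 -> R from 41 -> L from 67
Insert 58: R from 7 -> R from 41 -> L from 67 -> R from 49

In-order: [7, 41, 49, 58, 67, 77, 98]


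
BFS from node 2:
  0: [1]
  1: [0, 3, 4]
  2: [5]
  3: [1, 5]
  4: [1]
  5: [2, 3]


Visit 2, enqueue [5]
Visit 5, enqueue [3]
Visit 3, enqueue [1]
Visit 1, enqueue [0, 4]
Visit 0, enqueue []
Visit 4, enqueue []

BFS order: [2, 5, 3, 1, 0, 4]


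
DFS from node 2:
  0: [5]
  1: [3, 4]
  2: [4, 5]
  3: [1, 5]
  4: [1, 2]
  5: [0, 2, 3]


Visit 2, push [5, 4]
Visit 4, push [1]
Visit 1, push [3]
Visit 3, push [5]
Visit 5, push [0]
Visit 0, push []

DFS order: [2, 4, 1, 3, 5, 0]


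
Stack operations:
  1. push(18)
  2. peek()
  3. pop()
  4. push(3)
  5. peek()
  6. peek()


push(18) -> [18]
peek()->18
pop()->18, []
push(3) -> [3]
peek()->3
peek()->3

Final stack: [3]


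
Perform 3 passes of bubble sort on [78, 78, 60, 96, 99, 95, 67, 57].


Initial: [78, 78, 60, 96, 99, 95, 67, 57]
Pass 1: [78, 60, 78, 96, 95, 67, 57, 99] (4 swaps)
Pass 2: [60, 78, 78, 95, 67, 57, 96, 99] (4 swaps)
Pass 3: [60, 78, 78, 67, 57, 95, 96, 99] (2 swaps)

After 3 passes: [60, 78, 78, 67, 57, 95, 96, 99]


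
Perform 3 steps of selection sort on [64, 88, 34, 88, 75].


Initial: [64, 88, 34, 88, 75]
Step 1: min=34 at 2
  Swap: [34, 88, 64, 88, 75]
Step 2: min=64 at 2
  Swap: [34, 64, 88, 88, 75]
Step 3: min=75 at 4
  Swap: [34, 64, 75, 88, 88]

After 3 steps: [34, 64, 75, 88, 88]


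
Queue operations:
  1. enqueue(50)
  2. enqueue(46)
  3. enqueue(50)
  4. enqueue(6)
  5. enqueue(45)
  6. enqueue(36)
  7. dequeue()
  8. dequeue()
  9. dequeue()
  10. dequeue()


enqueue(50) -> [50]
enqueue(46) -> [50, 46]
enqueue(50) -> [50, 46, 50]
enqueue(6) -> [50, 46, 50, 6]
enqueue(45) -> [50, 46, 50, 6, 45]
enqueue(36) -> [50, 46, 50, 6, 45, 36]
dequeue()->50, [46, 50, 6, 45, 36]
dequeue()->46, [50, 6, 45, 36]
dequeue()->50, [6, 45, 36]
dequeue()->6, [45, 36]

Final queue: [45, 36]


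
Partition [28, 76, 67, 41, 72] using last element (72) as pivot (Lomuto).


Pivot: 72
  28 <= 72: advance i (no swap)
  67 <= 72: swap -> [28, 67, 76, 41, 72]
  41 <= 72: swap -> [28, 67, 41, 76, 72]
Place pivot at 3: [28, 67, 41, 72, 76]

Partitioned: [28, 67, 41, 72, 76]


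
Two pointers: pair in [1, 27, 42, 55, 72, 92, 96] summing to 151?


lo=0(1)+hi=6(96)=97
lo=1(27)+hi=6(96)=123
lo=2(42)+hi=6(96)=138
lo=3(55)+hi=6(96)=151

Yes: 55+96=151


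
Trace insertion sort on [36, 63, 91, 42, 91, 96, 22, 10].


Initial: [36, 63, 91, 42, 91, 96, 22, 10]
Insert 63: [36, 63, 91, 42, 91, 96, 22, 10]
Insert 91: [36, 63, 91, 42, 91, 96, 22, 10]
Insert 42: [36, 42, 63, 91, 91, 96, 22, 10]
Insert 91: [36, 42, 63, 91, 91, 96, 22, 10]
Insert 96: [36, 42, 63, 91, 91, 96, 22, 10]
Insert 22: [22, 36, 42, 63, 91, 91, 96, 10]
Insert 10: [10, 22, 36, 42, 63, 91, 91, 96]

Sorted: [10, 22, 36, 42, 63, 91, 91, 96]


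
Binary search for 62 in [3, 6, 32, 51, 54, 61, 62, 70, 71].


Step 1: lo=0, hi=8, mid=4, val=54
Step 2: lo=5, hi=8, mid=6, val=62

Found at index 6


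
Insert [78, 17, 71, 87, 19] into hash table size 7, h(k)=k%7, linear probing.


Insert 78: h=1 -> slot 1
Insert 17: h=3 -> slot 3
Insert 71: h=1, 1 probes -> slot 2
Insert 87: h=3, 1 probes -> slot 4
Insert 19: h=5 -> slot 5

Table: [None, 78, 71, 17, 87, 19, None]


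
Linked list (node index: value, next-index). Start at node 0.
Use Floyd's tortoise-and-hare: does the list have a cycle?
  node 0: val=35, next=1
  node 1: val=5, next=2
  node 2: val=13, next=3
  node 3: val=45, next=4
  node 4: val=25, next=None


Floyd's tortoise (slow, +1) and hare (fast, +2):
  init: slow=0, fast=0
  step 1: slow=1, fast=2
  step 2: slow=2, fast=4
  step 3: fast -> None, no cycle

Cycle: no


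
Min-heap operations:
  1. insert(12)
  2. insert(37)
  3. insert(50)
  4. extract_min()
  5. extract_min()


insert(12) -> [12]
insert(37) -> [12, 37]
insert(50) -> [12, 37, 50]
extract_min()->12, [37, 50]
extract_min()->37, [50]

Final heap: [50]


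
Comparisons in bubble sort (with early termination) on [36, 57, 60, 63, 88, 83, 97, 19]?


Algorithm: bubble sort (with early termination)
Input: [36, 57, 60, 63, 88, 83, 97, 19]
Sorted: [19, 36, 57, 60, 63, 83, 88, 97]

28


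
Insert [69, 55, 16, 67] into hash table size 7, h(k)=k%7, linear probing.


Insert 69: h=6 -> slot 6
Insert 55: h=6, 1 probes -> slot 0
Insert 16: h=2 -> slot 2
Insert 67: h=4 -> slot 4

Table: [55, None, 16, None, 67, None, 69]


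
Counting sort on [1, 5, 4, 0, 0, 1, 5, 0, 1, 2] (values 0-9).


Input: [1, 5, 4, 0, 0, 1, 5, 0, 1, 2]
Counts: [3, 3, 1, 0, 1, 2, 0, 0, 0, 0]

Sorted: [0, 0, 0, 1, 1, 1, 2, 4, 5, 5]


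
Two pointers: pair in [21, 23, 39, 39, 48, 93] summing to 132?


lo=0(21)+hi=5(93)=114
lo=1(23)+hi=5(93)=116
lo=2(39)+hi=5(93)=132

Yes: 39+93=132


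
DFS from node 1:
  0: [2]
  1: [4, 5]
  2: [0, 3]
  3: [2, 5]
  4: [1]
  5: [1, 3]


Visit 1, push [5, 4]
Visit 4, push []
Visit 5, push [3]
Visit 3, push [2]
Visit 2, push [0]
Visit 0, push []

DFS order: [1, 4, 5, 3, 2, 0]


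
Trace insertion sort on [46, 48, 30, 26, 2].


Initial: [46, 48, 30, 26, 2]
Insert 48: [46, 48, 30, 26, 2]
Insert 30: [30, 46, 48, 26, 2]
Insert 26: [26, 30, 46, 48, 2]
Insert 2: [2, 26, 30, 46, 48]

Sorted: [2, 26, 30, 46, 48]


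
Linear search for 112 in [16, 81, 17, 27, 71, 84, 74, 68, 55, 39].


i=0: 16!=112
i=1: 81!=112
i=2: 17!=112
i=3: 27!=112
i=4: 71!=112
i=5: 84!=112
i=6: 74!=112
i=7: 68!=112
i=8: 55!=112
i=9: 39!=112

Not found, 10 comps


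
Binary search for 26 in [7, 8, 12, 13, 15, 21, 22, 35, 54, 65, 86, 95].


Step 1: lo=0, hi=11, mid=5, val=21
Step 2: lo=6, hi=11, mid=8, val=54
Step 3: lo=6, hi=7, mid=6, val=22
Step 4: lo=7, hi=7, mid=7, val=35

Not found


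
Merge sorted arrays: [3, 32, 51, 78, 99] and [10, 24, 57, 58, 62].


Take 3 from A
Take 10 from B
Take 24 from B
Take 32 from A
Take 51 from A
Take 57 from B
Take 58 from B
Take 62 from B

Merged: [3, 10, 24, 32, 51, 57, 58, 62, 78, 99]


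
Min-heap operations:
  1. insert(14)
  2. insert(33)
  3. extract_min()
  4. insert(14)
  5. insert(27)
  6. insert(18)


insert(14) -> [14]
insert(33) -> [14, 33]
extract_min()->14, [33]
insert(14) -> [14, 33]
insert(27) -> [14, 33, 27]
insert(18) -> [14, 18, 27, 33]

Final heap: [14, 18, 27, 33]


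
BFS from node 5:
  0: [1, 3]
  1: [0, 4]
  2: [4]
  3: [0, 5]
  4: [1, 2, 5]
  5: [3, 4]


Visit 5, enqueue [3, 4]
Visit 3, enqueue [0]
Visit 4, enqueue [1, 2]
Visit 0, enqueue []
Visit 1, enqueue []
Visit 2, enqueue []

BFS order: [5, 3, 4, 0, 1, 2]


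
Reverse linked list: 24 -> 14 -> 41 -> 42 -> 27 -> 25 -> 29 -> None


Step 1: curr=24, set curr.next=prev(None) | reversed so far: 24
Step 2: curr=14, set curr.next=prev(24) | reversed so far: 14 -> 24
Step 3: curr=41, set curr.next=prev(14) | reversed so far: 41 -> 14 -> 24
Step 4: curr=42, set curr.next=prev(41) | reversed so far: 42 -> 41 -> 14 -> 24
Step 5: curr=27, set curr.next=prev(42) | reversed so far: 27 -> 42 -> 41 -> 14 -> 24
Step 6: curr=25, set curr.next=prev(27) | reversed so far: 25 -> 27 -> 42 -> 41 -> 14 -> 24
Step 7: curr=29, set curr.next=prev(25) | reversed so far: 29 -> 25 -> 27 -> 42 -> 41 -> 14 -> 24

29 -> 25 -> 27 -> 42 -> 41 -> 14 -> 24 -> None


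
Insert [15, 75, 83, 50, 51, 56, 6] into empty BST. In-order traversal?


Insert 15: root
Insert 75: R from 15
Insert 83: R from 15 -> R from 75
Insert 50: R from 15 -> L from 75
Insert 51: R from 15 -> L from 75 -> R from 50
Insert 56: R from 15 -> L from 75 -> R from 50 -> R from 51
Insert 6: L from 15

In-order: [6, 15, 50, 51, 56, 75, 83]


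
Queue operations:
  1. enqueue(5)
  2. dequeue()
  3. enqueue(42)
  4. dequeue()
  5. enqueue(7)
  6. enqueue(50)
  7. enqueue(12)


enqueue(5) -> [5]
dequeue()->5, []
enqueue(42) -> [42]
dequeue()->42, []
enqueue(7) -> [7]
enqueue(50) -> [7, 50]
enqueue(12) -> [7, 50, 12]

Final queue: [7, 50, 12]


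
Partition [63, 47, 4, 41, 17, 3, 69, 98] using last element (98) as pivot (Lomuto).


Pivot: 98
  63 <= 98: advance i (no swap)
  47 <= 98: advance i (no swap)
  4 <= 98: advance i (no swap)
  41 <= 98: advance i (no swap)
  17 <= 98: advance i (no swap)
  3 <= 98: advance i (no swap)
  69 <= 98: advance i (no swap)
Place pivot at 7: [63, 47, 4, 41, 17, 3, 69, 98]

Partitioned: [63, 47, 4, 41, 17, 3, 69, 98]


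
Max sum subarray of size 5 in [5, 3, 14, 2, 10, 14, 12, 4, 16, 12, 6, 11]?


[0:5]: 34
[1:6]: 43
[2:7]: 52
[3:8]: 42
[4:9]: 56
[5:10]: 58
[6:11]: 50
[7:12]: 49

Max: 58 at [5:10]


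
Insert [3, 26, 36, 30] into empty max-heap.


Insert 3: [3]
Insert 26: [26, 3]
Insert 36: [36, 3, 26]
Insert 30: [36, 30, 26, 3]

Final heap: [36, 30, 26, 3]


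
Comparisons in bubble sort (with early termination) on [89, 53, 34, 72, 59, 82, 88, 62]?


Algorithm: bubble sort (with early termination)
Input: [89, 53, 34, 72, 59, 82, 88, 62]
Sorted: [34, 53, 59, 62, 72, 82, 88, 89]

25


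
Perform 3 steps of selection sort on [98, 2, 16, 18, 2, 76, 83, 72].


Initial: [98, 2, 16, 18, 2, 76, 83, 72]
Step 1: min=2 at 1
  Swap: [2, 98, 16, 18, 2, 76, 83, 72]
Step 2: min=2 at 4
  Swap: [2, 2, 16, 18, 98, 76, 83, 72]
Step 3: min=16 at 2
  Swap: [2, 2, 16, 18, 98, 76, 83, 72]

After 3 steps: [2, 2, 16, 18, 98, 76, 83, 72]


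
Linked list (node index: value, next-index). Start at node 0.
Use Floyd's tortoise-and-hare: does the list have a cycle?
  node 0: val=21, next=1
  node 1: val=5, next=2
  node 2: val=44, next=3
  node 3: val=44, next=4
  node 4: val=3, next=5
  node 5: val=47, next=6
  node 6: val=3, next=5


Floyd's tortoise (slow, +1) and hare (fast, +2):
  init: slow=0, fast=0
  step 1: slow=1, fast=2
  step 2: slow=2, fast=4
  step 3: slow=3, fast=6
  step 4: slow=4, fast=6
  step 5: slow=5, fast=6
  step 6: slow=6, fast=6
  slow == fast at node 6: cycle detected

Cycle: yes


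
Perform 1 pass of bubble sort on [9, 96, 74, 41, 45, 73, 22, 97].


Initial: [9, 96, 74, 41, 45, 73, 22, 97]
Pass 1: [9, 74, 41, 45, 73, 22, 96, 97] (5 swaps)

After 1 pass: [9, 74, 41, 45, 73, 22, 96, 97]


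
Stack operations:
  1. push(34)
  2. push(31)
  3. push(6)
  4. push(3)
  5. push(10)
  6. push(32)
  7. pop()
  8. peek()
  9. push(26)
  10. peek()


push(34) -> [34]
push(31) -> [34, 31]
push(6) -> [34, 31, 6]
push(3) -> [34, 31, 6, 3]
push(10) -> [34, 31, 6, 3, 10]
push(32) -> [34, 31, 6, 3, 10, 32]
pop()->32, [34, 31, 6, 3, 10]
peek()->10
push(26) -> [34, 31, 6, 3, 10, 26]
peek()->26

Final stack: [34, 31, 6, 3, 10, 26]


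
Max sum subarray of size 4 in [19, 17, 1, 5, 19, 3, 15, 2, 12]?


[0:4]: 42
[1:5]: 42
[2:6]: 28
[3:7]: 42
[4:8]: 39
[5:9]: 32

Max: 42 at [0:4]


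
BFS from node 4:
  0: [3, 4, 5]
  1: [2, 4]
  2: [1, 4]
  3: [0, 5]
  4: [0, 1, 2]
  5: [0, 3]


Visit 4, enqueue [0, 1, 2]
Visit 0, enqueue [3, 5]
Visit 1, enqueue []
Visit 2, enqueue []
Visit 3, enqueue []
Visit 5, enqueue []

BFS order: [4, 0, 1, 2, 3, 5]


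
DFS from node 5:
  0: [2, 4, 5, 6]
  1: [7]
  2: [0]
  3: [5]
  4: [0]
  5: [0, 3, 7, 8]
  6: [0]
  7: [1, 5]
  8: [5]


Visit 5, push [8, 7, 3, 0]
Visit 0, push [6, 4, 2]
Visit 2, push []
Visit 4, push []
Visit 6, push []
Visit 3, push []
Visit 7, push [1]
Visit 1, push []
Visit 8, push []

DFS order: [5, 0, 2, 4, 6, 3, 7, 1, 8]


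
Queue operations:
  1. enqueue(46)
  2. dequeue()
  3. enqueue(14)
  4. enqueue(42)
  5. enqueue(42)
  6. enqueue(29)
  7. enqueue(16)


enqueue(46) -> [46]
dequeue()->46, []
enqueue(14) -> [14]
enqueue(42) -> [14, 42]
enqueue(42) -> [14, 42, 42]
enqueue(29) -> [14, 42, 42, 29]
enqueue(16) -> [14, 42, 42, 29, 16]

Final queue: [14, 42, 42, 29, 16]


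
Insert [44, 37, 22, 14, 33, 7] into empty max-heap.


Insert 44: [44]
Insert 37: [44, 37]
Insert 22: [44, 37, 22]
Insert 14: [44, 37, 22, 14]
Insert 33: [44, 37, 22, 14, 33]
Insert 7: [44, 37, 22, 14, 33, 7]

Final heap: [44, 37, 22, 14, 33, 7]


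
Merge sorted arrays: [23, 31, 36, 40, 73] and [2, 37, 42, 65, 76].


Take 2 from B
Take 23 from A
Take 31 from A
Take 36 from A
Take 37 from B
Take 40 from A
Take 42 from B
Take 65 from B
Take 73 from A

Merged: [2, 23, 31, 36, 37, 40, 42, 65, 73, 76]


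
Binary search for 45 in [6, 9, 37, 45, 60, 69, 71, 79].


Step 1: lo=0, hi=7, mid=3, val=45

Found at index 3


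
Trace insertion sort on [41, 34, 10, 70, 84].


Initial: [41, 34, 10, 70, 84]
Insert 34: [34, 41, 10, 70, 84]
Insert 10: [10, 34, 41, 70, 84]
Insert 70: [10, 34, 41, 70, 84]
Insert 84: [10, 34, 41, 70, 84]

Sorted: [10, 34, 41, 70, 84]


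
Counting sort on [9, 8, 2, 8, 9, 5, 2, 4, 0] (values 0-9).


Input: [9, 8, 2, 8, 9, 5, 2, 4, 0]
Counts: [1, 0, 2, 0, 1, 1, 0, 0, 2, 2]

Sorted: [0, 2, 2, 4, 5, 8, 8, 9, 9]


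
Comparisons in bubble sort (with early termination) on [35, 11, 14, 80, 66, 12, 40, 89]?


Algorithm: bubble sort (with early termination)
Input: [35, 11, 14, 80, 66, 12, 40, 89]
Sorted: [11, 12, 14, 35, 40, 66, 80, 89]

25


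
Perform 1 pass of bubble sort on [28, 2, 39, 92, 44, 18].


Initial: [28, 2, 39, 92, 44, 18]
Pass 1: [2, 28, 39, 44, 18, 92] (3 swaps)

After 1 pass: [2, 28, 39, 44, 18, 92]


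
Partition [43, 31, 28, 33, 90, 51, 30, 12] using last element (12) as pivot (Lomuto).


Pivot: 12
Place pivot at 0: [12, 31, 28, 33, 90, 51, 30, 43]

Partitioned: [12, 31, 28, 33, 90, 51, 30, 43]


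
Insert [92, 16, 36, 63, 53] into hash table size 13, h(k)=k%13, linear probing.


Insert 92: h=1 -> slot 1
Insert 16: h=3 -> slot 3
Insert 36: h=10 -> slot 10
Insert 63: h=11 -> slot 11
Insert 53: h=1, 1 probes -> slot 2

Table: [None, 92, 53, 16, None, None, None, None, None, None, 36, 63, None]


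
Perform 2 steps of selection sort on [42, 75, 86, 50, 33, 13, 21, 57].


Initial: [42, 75, 86, 50, 33, 13, 21, 57]
Step 1: min=13 at 5
  Swap: [13, 75, 86, 50, 33, 42, 21, 57]
Step 2: min=21 at 6
  Swap: [13, 21, 86, 50, 33, 42, 75, 57]

After 2 steps: [13, 21, 86, 50, 33, 42, 75, 57]


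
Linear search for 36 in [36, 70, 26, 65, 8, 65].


i=0: 36==36 found!

Found at 0, 1 comps


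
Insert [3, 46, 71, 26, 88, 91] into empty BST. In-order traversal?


Insert 3: root
Insert 46: R from 3
Insert 71: R from 3 -> R from 46
Insert 26: R from 3 -> L from 46
Insert 88: R from 3 -> R from 46 -> R from 71
Insert 91: R from 3 -> R from 46 -> R from 71 -> R from 88

In-order: [3, 26, 46, 71, 88, 91]


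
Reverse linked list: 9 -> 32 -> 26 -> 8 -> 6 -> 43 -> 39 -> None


Step 1: curr=9, set curr.next=prev(None) | reversed so far: 9
Step 2: curr=32, set curr.next=prev(9) | reversed so far: 32 -> 9
Step 3: curr=26, set curr.next=prev(32) | reversed so far: 26 -> 32 -> 9
Step 4: curr=8, set curr.next=prev(26) | reversed so far: 8 -> 26 -> 32 -> 9
Step 5: curr=6, set curr.next=prev(8) | reversed so far: 6 -> 8 -> 26 -> 32 -> 9
Step 6: curr=43, set curr.next=prev(6) | reversed so far: 43 -> 6 -> 8 -> 26 -> 32 -> 9
Step 7: curr=39, set curr.next=prev(43) | reversed so far: 39 -> 43 -> 6 -> 8 -> 26 -> 32 -> 9

39 -> 43 -> 6 -> 8 -> 26 -> 32 -> 9 -> None


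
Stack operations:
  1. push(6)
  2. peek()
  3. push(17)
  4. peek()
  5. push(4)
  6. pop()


push(6) -> [6]
peek()->6
push(17) -> [6, 17]
peek()->17
push(4) -> [6, 17, 4]
pop()->4, [6, 17]

Final stack: [6, 17]


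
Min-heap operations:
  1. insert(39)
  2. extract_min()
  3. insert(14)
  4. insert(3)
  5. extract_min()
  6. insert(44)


insert(39) -> [39]
extract_min()->39, []
insert(14) -> [14]
insert(3) -> [3, 14]
extract_min()->3, [14]
insert(44) -> [14, 44]

Final heap: [14, 44]


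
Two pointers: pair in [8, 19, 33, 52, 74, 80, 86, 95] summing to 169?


lo=0(8)+hi=7(95)=103
lo=1(19)+hi=7(95)=114
lo=2(33)+hi=7(95)=128
lo=3(52)+hi=7(95)=147
lo=4(74)+hi=7(95)=169

Yes: 74+95=169


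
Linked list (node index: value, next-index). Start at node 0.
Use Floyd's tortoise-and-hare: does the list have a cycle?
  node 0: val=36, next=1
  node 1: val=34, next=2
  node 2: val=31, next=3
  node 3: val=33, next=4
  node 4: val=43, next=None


Floyd's tortoise (slow, +1) and hare (fast, +2):
  init: slow=0, fast=0
  step 1: slow=1, fast=2
  step 2: slow=2, fast=4
  step 3: fast -> None, no cycle

Cycle: no


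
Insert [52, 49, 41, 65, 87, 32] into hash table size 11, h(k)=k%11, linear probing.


Insert 52: h=8 -> slot 8
Insert 49: h=5 -> slot 5
Insert 41: h=8, 1 probes -> slot 9
Insert 65: h=10 -> slot 10
Insert 87: h=10, 1 probes -> slot 0
Insert 32: h=10, 2 probes -> slot 1

Table: [87, 32, None, None, None, 49, None, None, 52, 41, 65]


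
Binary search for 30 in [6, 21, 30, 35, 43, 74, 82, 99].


Step 1: lo=0, hi=7, mid=3, val=35
Step 2: lo=0, hi=2, mid=1, val=21
Step 3: lo=2, hi=2, mid=2, val=30

Found at index 2


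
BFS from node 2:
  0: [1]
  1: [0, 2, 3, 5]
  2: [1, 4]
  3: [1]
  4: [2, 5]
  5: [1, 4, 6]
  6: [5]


Visit 2, enqueue [1, 4]
Visit 1, enqueue [0, 3, 5]
Visit 4, enqueue []
Visit 0, enqueue []
Visit 3, enqueue []
Visit 5, enqueue [6]
Visit 6, enqueue []

BFS order: [2, 1, 4, 0, 3, 5, 6]


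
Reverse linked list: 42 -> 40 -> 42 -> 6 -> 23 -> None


Step 1: curr=42, set curr.next=prev(None) | reversed so far: 42
Step 2: curr=40, set curr.next=prev(42) | reversed so far: 40 -> 42
Step 3: curr=42, set curr.next=prev(40) | reversed so far: 42 -> 40 -> 42
Step 4: curr=6, set curr.next=prev(42) | reversed so far: 6 -> 42 -> 40 -> 42
Step 5: curr=23, set curr.next=prev(6) | reversed so far: 23 -> 6 -> 42 -> 40 -> 42

23 -> 6 -> 42 -> 40 -> 42 -> None


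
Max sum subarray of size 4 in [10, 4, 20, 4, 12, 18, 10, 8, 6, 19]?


[0:4]: 38
[1:5]: 40
[2:6]: 54
[3:7]: 44
[4:8]: 48
[5:9]: 42
[6:10]: 43

Max: 54 at [2:6]


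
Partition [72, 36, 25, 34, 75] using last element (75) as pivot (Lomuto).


Pivot: 75
  72 <= 75: advance i (no swap)
  36 <= 75: advance i (no swap)
  25 <= 75: advance i (no swap)
  34 <= 75: advance i (no swap)
Place pivot at 4: [72, 36, 25, 34, 75]

Partitioned: [72, 36, 25, 34, 75]


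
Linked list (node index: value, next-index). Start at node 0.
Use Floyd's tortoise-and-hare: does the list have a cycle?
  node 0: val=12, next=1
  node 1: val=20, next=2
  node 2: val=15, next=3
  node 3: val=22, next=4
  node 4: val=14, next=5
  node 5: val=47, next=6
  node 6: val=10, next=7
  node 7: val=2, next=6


Floyd's tortoise (slow, +1) and hare (fast, +2):
  init: slow=0, fast=0
  step 1: slow=1, fast=2
  step 2: slow=2, fast=4
  step 3: slow=3, fast=6
  step 4: slow=4, fast=6
  step 5: slow=5, fast=6
  step 6: slow=6, fast=6
  slow == fast at node 6: cycle detected

Cycle: yes


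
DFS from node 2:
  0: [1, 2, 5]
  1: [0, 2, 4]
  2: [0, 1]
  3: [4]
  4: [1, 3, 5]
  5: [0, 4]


Visit 2, push [1, 0]
Visit 0, push [5, 1]
Visit 1, push [4]
Visit 4, push [5, 3]
Visit 3, push []
Visit 5, push []

DFS order: [2, 0, 1, 4, 3, 5]


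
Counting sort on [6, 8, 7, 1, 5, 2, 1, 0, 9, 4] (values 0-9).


Input: [6, 8, 7, 1, 5, 2, 1, 0, 9, 4]
Counts: [1, 2, 1, 0, 1, 1, 1, 1, 1, 1]

Sorted: [0, 1, 1, 2, 4, 5, 6, 7, 8, 9]


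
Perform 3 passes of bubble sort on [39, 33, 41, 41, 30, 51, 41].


Initial: [39, 33, 41, 41, 30, 51, 41]
Pass 1: [33, 39, 41, 30, 41, 41, 51] (3 swaps)
Pass 2: [33, 39, 30, 41, 41, 41, 51] (1 swaps)
Pass 3: [33, 30, 39, 41, 41, 41, 51] (1 swaps)

After 3 passes: [33, 30, 39, 41, 41, 41, 51]


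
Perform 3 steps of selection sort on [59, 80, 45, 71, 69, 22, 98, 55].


Initial: [59, 80, 45, 71, 69, 22, 98, 55]
Step 1: min=22 at 5
  Swap: [22, 80, 45, 71, 69, 59, 98, 55]
Step 2: min=45 at 2
  Swap: [22, 45, 80, 71, 69, 59, 98, 55]
Step 3: min=55 at 7
  Swap: [22, 45, 55, 71, 69, 59, 98, 80]

After 3 steps: [22, 45, 55, 71, 69, 59, 98, 80]


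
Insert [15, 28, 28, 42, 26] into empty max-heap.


Insert 15: [15]
Insert 28: [28, 15]
Insert 28: [28, 15, 28]
Insert 42: [42, 28, 28, 15]
Insert 26: [42, 28, 28, 15, 26]

Final heap: [42, 28, 28, 15, 26]


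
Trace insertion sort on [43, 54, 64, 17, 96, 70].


Initial: [43, 54, 64, 17, 96, 70]
Insert 54: [43, 54, 64, 17, 96, 70]
Insert 64: [43, 54, 64, 17, 96, 70]
Insert 17: [17, 43, 54, 64, 96, 70]
Insert 96: [17, 43, 54, 64, 96, 70]
Insert 70: [17, 43, 54, 64, 70, 96]

Sorted: [17, 43, 54, 64, 70, 96]


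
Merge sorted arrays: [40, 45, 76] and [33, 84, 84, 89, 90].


Take 33 from B
Take 40 from A
Take 45 from A
Take 76 from A

Merged: [33, 40, 45, 76, 84, 84, 89, 90]


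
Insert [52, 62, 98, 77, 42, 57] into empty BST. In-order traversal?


Insert 52: root
Insert 62: R from 52
Insert 98: R from 52 -> R from 62
Insert 77: R from 52 -> R from 62 -> L from 98
Insert 42: L from 52
Insert 57: R from 52 -> L from 62

In-order: [42, 52, 57, 62, 77, 98]


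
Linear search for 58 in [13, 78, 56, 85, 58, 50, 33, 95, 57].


i=0: 13!=58
i=1: 78!=58
i=2: 56!=58
i=3: 85!=58
i=4: 58==58 found!

Found at 4, 5 comps


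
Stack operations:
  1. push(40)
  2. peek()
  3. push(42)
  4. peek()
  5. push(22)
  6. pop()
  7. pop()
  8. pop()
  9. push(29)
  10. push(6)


push(40) -> [40]
peek()->40
push(42) -> [40, 42]
peek()->42
push(22) -> [40, 42, 22]
pop()->22, [40, 42]
pop()->42, [40]
pop()->40, []
push(29) -> [29]
push(6) -> [29, 6]

Final stack: [29, 6]


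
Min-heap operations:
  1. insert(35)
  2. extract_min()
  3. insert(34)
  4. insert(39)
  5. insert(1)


insert(35) -> [35]
extract_min()->35, []
insert(34) -> [34]
insert(39) -> [34, 39]
insert(1) -> [1, 39, 34]

Final heap: [1, 39, 34]


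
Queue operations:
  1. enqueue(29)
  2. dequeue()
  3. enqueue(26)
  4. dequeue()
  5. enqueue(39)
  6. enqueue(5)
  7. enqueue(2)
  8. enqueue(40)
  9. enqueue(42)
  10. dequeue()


enqueue(29) -> [29]
dequeue()->29, []
enqueue(26) -> [26]
dequeue()->26, []
enqueue(39) -> [39]
enqueue(5) -> [39, 5]
enqueue(2) -> [39, 5, 2]
enqueue(40) -> [39, 5, 2, 40]
enqueue(42) -> [39, 5, 2, 40, 42]
dequeue()->39, [5, 2, 40, 42]

Final queue: [5, 2, 40, 42]


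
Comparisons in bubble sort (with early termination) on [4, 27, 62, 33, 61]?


Algorithm: bubble sort (with early termination)
Input: [4, 27, 62, 33, 61]
Sorted: [4, 27, 33, 61, 62]

7


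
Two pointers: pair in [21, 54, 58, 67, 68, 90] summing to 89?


lo=0(21)+hi=5(90)=111
lo=0(21)+hi=4(68)=89

Yes: 21+68=89


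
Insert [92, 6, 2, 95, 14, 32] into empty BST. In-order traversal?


Insert 92: root
Insert 6: L from 92
Insert 2: L from 92 -> L from 6
Insert 95: R from 92
Insert 14: L from 92 -> R from 6
Insert 32: L from 92 -> R from 6 -> R from 14

In-order: [2, 6, 14, 32, 92, 95]


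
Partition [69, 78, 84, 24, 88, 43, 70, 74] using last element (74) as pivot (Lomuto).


Pivot: 74
  69 <= 74: advance i (no swap)
  24 <= 74: swap -> [69, 24, 84, 78, 88, 43, 70, 74]
  43 <= 74: swap -> [69, 24, 43, 78, 88, 84, 70, 74]
  70 <= 74: swap -> [69, 24, 43, 70, 88, 84, 78, 74]
Place pivot at 4: [69, 24, 43, 70, 74, 84, 78, 88]

Partitioned: [69, 24, 43, 70, 74, 84, 78, 88]


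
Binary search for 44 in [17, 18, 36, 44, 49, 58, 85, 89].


Step 1: lo=0, hi=7, mid=3, val=44

Found at index 3


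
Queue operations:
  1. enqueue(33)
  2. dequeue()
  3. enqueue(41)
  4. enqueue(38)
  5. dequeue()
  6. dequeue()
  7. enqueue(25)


enqueue(33) -> [33]
dequeue()->33, []
enqueue(41) -> [41]
enqueue(38) -> [41, 38]
dequeue()->41, [38]
dequeue()->38, []
enqueue(25) -> [25]

Final queue: [25]


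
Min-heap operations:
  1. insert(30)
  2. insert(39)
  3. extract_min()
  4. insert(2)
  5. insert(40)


insert(30) -> [30]
insert(39) -> [30, 39]
extract_min()->30, [39]
insert(2) -> [2, 39]
insert(40) -> [2, 39, 40]

Final heap: [2, 39, 40]


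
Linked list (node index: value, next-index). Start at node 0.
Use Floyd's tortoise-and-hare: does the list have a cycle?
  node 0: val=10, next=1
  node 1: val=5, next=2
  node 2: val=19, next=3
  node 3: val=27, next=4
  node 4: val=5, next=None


Floyd's tortoise (slow, +1) and hare (fast, +2):
  init: slow=0, fast=0
  step 1: slow=1, fast=2
  step 2: slow=2, fast=4
  step 3: fast -> None, no cycle

Cycle: no


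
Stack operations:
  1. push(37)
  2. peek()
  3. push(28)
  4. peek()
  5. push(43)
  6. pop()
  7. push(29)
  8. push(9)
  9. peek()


push(37) -> [37]
peek()->37
push(28) -> [37, 28]
peek()->28
push(43) -> [37, 28, 43]
pop()->43, [37, 28]
push(29) -> [37, 28, 29]
push(9) -> [37, 28, 29, 9]
peek()->9

Final stack: [37, 28, 29, 9]


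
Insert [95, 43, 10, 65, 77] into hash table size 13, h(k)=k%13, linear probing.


Insert 95: h=4 -> slot 4
Insert 43: h=4, 1 probes -> slot 5
Insert 10: h=10 -> slot 10
Insert 65: h=0 -> slot 0
Insert 77: h=12 -> slot 12

Table: [65, None, None, None, 95, 43, None, None, None, None, 10, None, 77]


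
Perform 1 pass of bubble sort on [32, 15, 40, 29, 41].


Initial: [32, 15, 40, 29, 41]
Pass 1: [15, 32, 29, 40, 41] (2 swaps)

After 1 pass: [15, 32, 29, 40, 41]


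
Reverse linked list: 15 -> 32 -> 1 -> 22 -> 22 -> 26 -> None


Step 1: curr=15, set curr.next=prev(None) | reversed so far: 15
Step 2: curr=32, set curr.next=prev(15) | reversed so far: 32 -> 15
Step 3: curr=1, set curr.next=prev(32) | reversed so far: 1 -> 32 -> 15
Step 4: curr=22, set curr.next=prev(1) | reversed so far: 22 -> 1 -> 32 -> 15
Step 5: curr=22, set curr.next=prev(22) | reversed so far: 22 -> 22 -> 1 -> 32 -> 15
Step 6: curr=26, set curr.next=prev(22) | reversed so far: 26 -> 22 -> 22 -> 1 -> 32 -> 15

26 -> 22 -> 22 -> 1 -> 32 -> 15 -> None


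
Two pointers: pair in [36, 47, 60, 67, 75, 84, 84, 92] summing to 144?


lo=0(36)+hi=7(92)=128
lo=1(47)+hi=7(92)=139
lo=2(60)+hi=7(92)=152
lo=2(60)+hi=6(84)=144

Yes: 60+84=144


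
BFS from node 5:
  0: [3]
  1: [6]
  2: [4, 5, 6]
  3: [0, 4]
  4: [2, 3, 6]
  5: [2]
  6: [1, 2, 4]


Visit 5, enqueue [2]
Visit 2, enqueue [4, 6]
Visit 4, enqueue [3]
Visit 6, enqueue [1]
Visit 3, enqueue [0]
Visit 1, enqueue []
Visit 0, enqueue []

BFS order: [5, 2, 4, 6, 3, 1, 0]


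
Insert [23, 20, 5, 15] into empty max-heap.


Insert 23: [23]
Insert 20: [23, 20]
Insert 5: [23, 20, 5]
Insert 15: [23, 20, 5, 15]

Final heap: [23, 20, 5, 15]


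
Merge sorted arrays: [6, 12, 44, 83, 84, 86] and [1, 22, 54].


Take 1 from B
Take 6 from A
Take 12 from A
Take 22 from B
Take 44 from A
Take 54 from B

Merged: [1, 6, 12, 22, 44, 54, 83, 84, 86]


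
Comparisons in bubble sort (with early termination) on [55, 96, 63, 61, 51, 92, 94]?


Algorithm: bubble sort (with early termination)
Input: [55, 96, 63, 61, 51, 92, 94]
Sorted: [51, 55, 61, 63, 92, 94, 96]

20


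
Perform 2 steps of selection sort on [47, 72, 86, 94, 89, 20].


Initial: [47, 72, 86, 94, 89, 20]
Step 1: min=20 at 5
  Swap: [20, 72, 86, 94, 89, 47]
Step 2: min=47 at 5
  Swap: [20, 47, 86, 94, 89, 72]

After 2 steps: [20, 47, 86, 94, 89, 72]


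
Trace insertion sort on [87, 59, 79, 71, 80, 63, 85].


Initial: [87, 59, 79, 71, 80, 63, 85]
Insert 59: [59, 87, 79, 71, 80, 63, 85]
Insert 79: [59, 79, 87, 71, 80, 63, 85]
Insert 71: [59, 71, 79, 87, 80, 63, 85]
Insert 80: [59, 71, 79, 80, 87, 63, 85]
Insert 63: [59, 63, 71, 79, 80, 87, 85]
Insert 85: [59, 63, 71, 79, 80, 85, 87]

Sorted: [59, 63, 71, 79, 80, 85, 87]


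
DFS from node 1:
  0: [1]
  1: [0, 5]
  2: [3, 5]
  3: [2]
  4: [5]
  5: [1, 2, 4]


Visit 1, push [5, 0]
Visit 0, push []
Visit 5, push [4, 2]
Visit 2, push [3]
Visit 3, push []
Visit 4, push []

DFS order: [1, 0, 5, 2, 3, 4]


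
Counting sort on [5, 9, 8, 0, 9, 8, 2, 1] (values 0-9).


Input: [5, 9, 8, 0, 9, 8, 2, 1]
Counts: [1, 1, 1, 0, 0, 1, 0, 0, 2, 2]

Sorted: [0, 1, 2, 5, 8, 8, 9, 9]


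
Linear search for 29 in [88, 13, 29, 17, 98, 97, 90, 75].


i=0: 88!=29
i=1: 13!=29
i=2: 29==29 found!

Found at 2, 3 comps


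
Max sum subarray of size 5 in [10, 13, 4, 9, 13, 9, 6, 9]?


[0:5]: 49
[1:6]: 48
[2:7]: 41
[3:8]: 46

Max: 49 at [0:5]


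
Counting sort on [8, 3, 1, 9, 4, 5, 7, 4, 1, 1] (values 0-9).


Input: [8, 3, 1, 9, 4, 5, 7, 4, 1, 1]
Counts: [0, 3, 0, 1, 2, 1, 0, 1, 1, 1]

Sorted: [1, 1, 1, 3, 4, 4, 5, 7, 8, 9]


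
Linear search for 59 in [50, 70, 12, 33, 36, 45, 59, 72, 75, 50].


i=0: 50!=59
i=1: 70!=59
i=2: 12!=59
i=3: 33!=59
i=4: 36!=59
i=5: 45!=59
i=6: 59==59 found!

Found at 6, 7 comps


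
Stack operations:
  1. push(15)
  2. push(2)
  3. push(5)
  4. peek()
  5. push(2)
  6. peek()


push(15) -> [15]
push(2) -> [15, 2]
push(5) -> [15, 2, 5]
peek()->5
push(2) -> [15, 2, 5, 2]
peek()->2

Final stack: [15, 2, 5, 2]


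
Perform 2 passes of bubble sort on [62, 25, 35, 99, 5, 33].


Initial: [62, 25, 35, 99, 5, 33]
Pass 1: [25, 35, 62, 5, 33, 99] (4 swaps)
Pass 2: [25, 35, 5, 33, 62, 99] (2 swaps)

After 2 passes: [25, 35, 5, 33, 62, 99]


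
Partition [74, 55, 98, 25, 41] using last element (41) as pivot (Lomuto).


Pivot: 41
  25 <= 41: swap -> [25, 55, 98, 74, 41]
Place pivot at 1: [25, 41, 98, 74, 55]

Partitioned: [25, 41, 98, 74, 55]


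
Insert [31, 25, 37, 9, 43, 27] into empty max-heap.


Insert 31: [31]
Insert 25: [31, 25]
Insert 37: [37, 25, 31]
Insert 9: [37, 25, 31, 9]
Insert 43: [43, 37, 31, 9, 25]
Insert 27: [43, 37, 31, 9, 25, 27]

Final heap: [43, 37, 31, 9, 25, 27]


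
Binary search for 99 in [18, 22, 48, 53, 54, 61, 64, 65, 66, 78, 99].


Step 1: lo=0, hi=10, mid=5, val=61
Step 2: lo=6, hi=10, mid=8, val=66
Step 3: lo=9, hi=10, mid=9, val=78
Step 4: lo=10, hi=10, mid=10, val=99

Found at index 10


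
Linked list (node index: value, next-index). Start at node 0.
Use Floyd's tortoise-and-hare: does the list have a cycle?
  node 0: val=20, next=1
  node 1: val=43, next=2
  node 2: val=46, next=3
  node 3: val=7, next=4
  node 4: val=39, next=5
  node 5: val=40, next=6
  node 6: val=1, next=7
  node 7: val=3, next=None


Floyd's tortoise (slow, +1) and hare (fast, +2):
  init: slow=0, fast=0
  step 1: slow=1, fast=2
  step 2: slow=2, fast=4
  step 3: slow=3, fast=6
  step 4: fast 6->7->None, no cycle

Cycle: no
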